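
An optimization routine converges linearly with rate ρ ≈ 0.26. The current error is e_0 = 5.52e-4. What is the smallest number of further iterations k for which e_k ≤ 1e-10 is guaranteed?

12

After k steps, e_k ≈ 5.52e-4·0.26^k.
Need 0.26^k ≤ 1e-10/5.52e-4 = 1.81159e-07.
k ≥ ln(1.81159e-07)/ln(0.26) = -15.5239/-1.34707 = 11.524.
Smallest integer k = 12.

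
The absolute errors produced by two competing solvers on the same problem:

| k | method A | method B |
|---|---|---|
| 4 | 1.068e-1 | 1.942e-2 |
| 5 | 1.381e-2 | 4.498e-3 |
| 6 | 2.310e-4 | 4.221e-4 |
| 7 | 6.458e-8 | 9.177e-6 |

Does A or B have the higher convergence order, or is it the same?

Method A: p ≈ ln(6.458e-8/2.310e-4)/ln(2.310e-4/1.381e-2) ≈ 2.00.
Method B: p ≈ ln(9.177e-6/4.221e-4)/ln(4.221e-4/4.498e-3) ≈ 1.62.
Method A has the higher order (≈2.0 vs ≈1.6).

A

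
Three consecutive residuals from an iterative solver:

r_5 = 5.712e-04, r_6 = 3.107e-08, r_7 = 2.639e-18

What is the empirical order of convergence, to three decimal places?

2.362

p ≈ ln(r_7/r_6) / ln(r_6/r_5)
  = ln(2.639e-18/3.107e-08) / ln(3.107e-08/5.712e-04)
  = ln(8.49372e-11) / ln(5.43943e-05)
  = -23.189109 / -9.819251 ≈ 2.361597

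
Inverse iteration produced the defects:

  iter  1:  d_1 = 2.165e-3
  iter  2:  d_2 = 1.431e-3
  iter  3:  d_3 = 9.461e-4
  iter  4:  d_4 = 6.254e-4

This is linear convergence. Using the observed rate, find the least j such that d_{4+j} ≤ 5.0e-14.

57

Rate ρ ≈ d_4/d_3 = 6.254e-4/9.461e-4 = 0.6610.
After j more steps, d_{4+j} ≈ 6.254e-4·ρ^j; need ρ^j ≤ 5.0e-14/6.254e-4 = 7.99488e-11.
j ≥ ln(7.99488e-11)/ln(0.6610) = -23.2496/-0.41400 = 56.158.
So 57 more iterations are needed.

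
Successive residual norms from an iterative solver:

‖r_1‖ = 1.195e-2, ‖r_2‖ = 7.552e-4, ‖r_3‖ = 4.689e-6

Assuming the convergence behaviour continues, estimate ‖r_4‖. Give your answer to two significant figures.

First estimate the order: p ≈ ln(‖r_3‖/‖r_2‖) / ln(‖r_2‖/‖r_1‖) = ln(4.689e-6/7.552e-4)/ln(7.552e-4/1.195e-2) = ln(0.00620895)/ln(0.0631967) ≈ 1.8402.
Then ‖r_4‖ ≈ ‖r_3‖·(‖r_3‖/‖r_2‖)^p = 4.689e-6·(0.00620895)^1.8402 = 4.689e-6·8.68384e-05 ≈ 4.072e-10.

4.1e-10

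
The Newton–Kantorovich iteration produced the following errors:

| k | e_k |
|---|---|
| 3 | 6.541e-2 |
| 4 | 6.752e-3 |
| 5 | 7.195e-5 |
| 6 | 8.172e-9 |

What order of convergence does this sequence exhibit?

Consecutive ratios: e_6/e_5 = 8.172e-9/7.195e-5 = 0.000113579, e_5/e_4 = 7.195e-5/6.752e-3 = 0.0106561.
p ≈ ln(0.000113579)/ln(0.0106561) = -9.0830/-4.5416 ≈ 2.00.
So the convergence is quadratic (order 2).

2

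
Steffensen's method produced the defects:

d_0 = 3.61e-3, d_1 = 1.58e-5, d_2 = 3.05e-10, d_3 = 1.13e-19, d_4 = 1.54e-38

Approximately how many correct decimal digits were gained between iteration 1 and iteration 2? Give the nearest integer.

Digits gained ≈ log₁₀(d_1/d_2) = log₁₀(1.58e-5/3.05e-10) = log₁₀(51803.3) ≈ 4.714.

5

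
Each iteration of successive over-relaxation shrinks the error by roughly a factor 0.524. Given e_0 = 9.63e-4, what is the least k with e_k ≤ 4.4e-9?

20

After k steps, e_k ≈ 9.63e-4·0.524^k.
Need 0.524^k ≤ 4.4e-9/9.63e-4 = 4.56906e-06.
k ≥ ln(4.56906e-06)/ln(0.524) = -12.2962/-0.64626 = 19.027.
Smallest integer k = 20.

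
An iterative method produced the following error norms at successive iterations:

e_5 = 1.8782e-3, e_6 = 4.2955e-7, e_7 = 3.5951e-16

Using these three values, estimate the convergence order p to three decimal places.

2.493

p ≈ ln(e_7/e_6) / ln(e_6/e_5)
  = ln(3.5951e-16/4.2955e-7) / ln(4.2955e-7/1.8782e-3)
  = ln(8.36946e-10) / ln(0.000228703)
  = -20.901262 / -8.383086 ≈ 2.493266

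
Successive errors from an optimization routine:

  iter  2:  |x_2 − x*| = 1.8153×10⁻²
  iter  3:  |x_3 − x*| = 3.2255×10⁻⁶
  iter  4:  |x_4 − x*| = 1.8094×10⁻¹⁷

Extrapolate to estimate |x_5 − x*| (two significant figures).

3.2e-51

First estimate the order: p ≈ ln(|x_4 − x*|/|x_3 − x*|) / ln(|x_3 − x*|/|x_2 − x*|) = ln(1.8094×10⁻¹⁷/3.2255×10⁻⁶)/ln(3.2255×10⁻⁶/1.8153×10⁻²) = ln(5.60967e-12)/ln(0.000177684) ≈ 3.0000.
Then |x_5 − x*| ≈ |x_4 − x*|·(|x_4 − x*|/|x_3 − x*|)^p = 1.8094×10⁻¹⁷·(5.60967e-12)^3.0000 = 1.8094×10⁻¹⁷·1.76527e-34 ≈ 3.194e-51.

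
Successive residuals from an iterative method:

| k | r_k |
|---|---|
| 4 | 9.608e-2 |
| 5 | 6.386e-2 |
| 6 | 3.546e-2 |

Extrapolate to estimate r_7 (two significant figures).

1.5e-2

First estimate the order: p ≈ ln(r_6/r_5) / ln(r_5/r_4) = ln(3.546e-2/6.386e-2)/ln(6.386e-2/9.608e-2) = ln(0.555277)/ln(0.664654) ≈ 1.4402.
Then r_7 ≈ r_6·(r_6/r_5)^p = 3.546e-2·(0.555277)^1.4402 = 3.546e-2·0.428591 ≈ 0.0152.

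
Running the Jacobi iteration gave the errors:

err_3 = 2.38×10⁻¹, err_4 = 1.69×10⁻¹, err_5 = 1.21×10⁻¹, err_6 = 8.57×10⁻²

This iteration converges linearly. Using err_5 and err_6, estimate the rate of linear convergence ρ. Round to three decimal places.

ρ ≈ err_6/err_5 = 8.57×10⁻²/1.21×10⁻¹ = 0.70826

0.708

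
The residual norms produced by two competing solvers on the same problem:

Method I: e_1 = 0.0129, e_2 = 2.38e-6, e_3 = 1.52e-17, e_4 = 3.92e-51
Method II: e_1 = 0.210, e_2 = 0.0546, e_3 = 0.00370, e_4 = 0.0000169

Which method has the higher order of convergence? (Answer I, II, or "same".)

Method I: p ≈ ln(3.92e-51/1.52e-17)/ln(1.52e-17/2.38e-6) ≈ 3.00.
Method II: p ≈ ln(0.0000169/0.00370)/ln(0.00370/0.0546) ≈ 2.00.
Method I has the higher order (≈3.0 vs ≈2.0).

I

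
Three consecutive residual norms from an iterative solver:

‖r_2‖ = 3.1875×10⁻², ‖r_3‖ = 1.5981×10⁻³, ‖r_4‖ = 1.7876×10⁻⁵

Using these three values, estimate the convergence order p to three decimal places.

1.501

p ≈ ln(‖r_4‖/‖r_3‖) / ln(‖r_3‖/‖r_2‖)
  = ln(1.7876×10⁻⁵/1.5981×10⁻³) / ln(1.5981×10⁻³/3.1875×10⁻²)
  = ln(0.0111858) / ln(0.0501365)
  = -4.493110 / -2.993006 ≈ 1.501203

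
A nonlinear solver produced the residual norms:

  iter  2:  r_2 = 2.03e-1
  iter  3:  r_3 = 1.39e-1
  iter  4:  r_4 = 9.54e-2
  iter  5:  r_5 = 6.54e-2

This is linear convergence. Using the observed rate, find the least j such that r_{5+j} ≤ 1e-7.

36

Rate ρ ≈ r_5/r_4 = 6.54e-2/9.54e-2 = 0.6855.
After j more steps, r_{5+j} ≈ 6.54e-2·ρ^j; need ρ^j ≤ 1e-7/6.54e-2 = 1.52905e-06.
j ≥ ln(1.52905e-06)/ln(0.6855) = -13.3909/-0.37761 = 35.462.
So 36 more iterations are needed.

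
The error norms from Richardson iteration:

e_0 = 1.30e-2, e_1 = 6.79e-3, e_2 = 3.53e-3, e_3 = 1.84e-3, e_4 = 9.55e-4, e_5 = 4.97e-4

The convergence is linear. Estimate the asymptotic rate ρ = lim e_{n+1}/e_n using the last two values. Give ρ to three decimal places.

ρ ≈ e_5/e_4 = 4.97e-4/9.55e-4 = 0.52042

0.520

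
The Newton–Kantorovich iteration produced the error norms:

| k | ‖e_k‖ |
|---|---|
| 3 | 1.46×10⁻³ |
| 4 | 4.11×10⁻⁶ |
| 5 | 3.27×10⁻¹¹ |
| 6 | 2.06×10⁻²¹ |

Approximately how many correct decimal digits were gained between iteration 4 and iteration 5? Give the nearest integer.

5

Digits gained ≈ log₁₀(‖e_4‖/‖e_5‖) = log₁₀(4.11×10⁻⁶/3.27×10⁻¹¹) = log₁₀(125688) ≈ 5.099.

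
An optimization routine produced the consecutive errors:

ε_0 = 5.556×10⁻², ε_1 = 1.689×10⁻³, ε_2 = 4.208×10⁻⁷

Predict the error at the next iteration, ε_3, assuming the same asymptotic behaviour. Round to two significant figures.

1.2e-15

First estimate the order: p ≈ ln(ε_2/ε_1) / ln(ε_1/ε_0) = ln(4.208×10⁻⁷/1.689×10⁻³)/ln(1.689×10⁻³/5.556×10⁻²) = ln(0.000249142)/ln(0.0303996) ≈ 2.3752.
Then ε_3 ≈ ε_2·(ε_2/ε_1)^p = 4.208×10⁻⁷·(0.000249142)^2.3752 = 4.208×10⁻⁷·2.75957e-09 ≈ 1.161e-15.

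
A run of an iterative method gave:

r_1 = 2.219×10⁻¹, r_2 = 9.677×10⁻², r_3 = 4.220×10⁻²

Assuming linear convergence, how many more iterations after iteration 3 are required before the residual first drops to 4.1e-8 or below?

17

Rate ρ ≈ r_3/r_2 = 4.220×10⁻²/9.677×10⁻² = 0.4361.
After j more steps, r_{3+j} ≈ 4.220×10⁻²·ρ^j; need ρ^j ≤ 4.1e-8/4.220×10⁻² = 9.71564e-07.
j ≥ ln(9.71564e-07)/ln(0.4361) = -13.8444/-0.82988 = 16.682.
So 17 more iterations are needed.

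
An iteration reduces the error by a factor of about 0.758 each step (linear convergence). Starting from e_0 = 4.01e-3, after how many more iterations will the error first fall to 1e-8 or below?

47

After k steps, e_k ≈ 4.01e-3·0.758^k.
Need 0.758^k ≤ 1e-8/4.01e-3 = 2.49377e-06.
k ≥ ln(2.49377e-06)/ln(0.758) = -12.9017/-0.27707 = 46.565.
Smallest integer k = 47.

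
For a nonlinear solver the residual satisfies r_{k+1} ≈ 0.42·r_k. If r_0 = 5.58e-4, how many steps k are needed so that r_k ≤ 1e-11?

After k steps, r_k ≈ 5.58e-4·0.42^k.
Need 0.42^k ≤ 1e-11/5.58e-4 = 1.79211e-08.
k ≥ ln(1.79211e-08)/ln(0.42) = -17.8373/-0.86750 = 20.562.
Smallest integer k = 21.

21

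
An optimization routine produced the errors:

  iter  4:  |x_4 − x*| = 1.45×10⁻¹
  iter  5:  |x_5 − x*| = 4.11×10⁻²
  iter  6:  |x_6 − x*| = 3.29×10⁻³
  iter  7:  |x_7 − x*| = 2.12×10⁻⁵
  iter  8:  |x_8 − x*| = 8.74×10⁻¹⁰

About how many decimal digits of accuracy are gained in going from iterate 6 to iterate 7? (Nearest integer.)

Digits gained ≈ log₁₀(|x_6 − x*|/|x_7 − x*|) = log₁₀(3.29×10⁻³/2.12×10⁻⁵) = log₁₀(155.189) ≈ 2.191.

2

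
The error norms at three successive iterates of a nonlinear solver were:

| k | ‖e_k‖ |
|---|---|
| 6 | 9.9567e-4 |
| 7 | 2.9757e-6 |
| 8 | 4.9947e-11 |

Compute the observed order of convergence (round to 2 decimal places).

p ≈ ln(‖e_8‖/‖e_7‖) / ln(‖e_7‖/‖e_6‖)
  = ln(4.9947e-11/2.9757e-6) / ln(2.9757e-6/9.9567e-4)
  = ln(1.6785e-05) / ln(0.00298864)
  = -10.99502 / -5.81294 ≈ 1.89147

1.89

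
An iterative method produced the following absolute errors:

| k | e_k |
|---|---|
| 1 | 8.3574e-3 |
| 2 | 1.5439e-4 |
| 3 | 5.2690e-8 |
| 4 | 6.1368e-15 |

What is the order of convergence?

Consecutive ratios: e_4/e_3 = 6.1368e-15/5.2690e-8 = 1.1647e-07, e_3/e_2 = 5.2690e-8/1.5439e-4 = 0.000341279.
p ≈ ln(1.1647e-07)/ln(0.000341279) = -15.9656/-7.9828 ≈ 2.00.
So the convergence is quadratic (order 2).

2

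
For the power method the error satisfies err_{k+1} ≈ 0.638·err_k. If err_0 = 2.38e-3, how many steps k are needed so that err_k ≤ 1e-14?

59

After k steps, err_k ≈ 2.38e-3·0.638^k.
Need 0.638^k ≤ 1e-14/2.38e-3 = 4.20168e-12.
k ≥ ln(4.20168e-12)/ln(0.638) = -26.1955/-0.44942 = 58.287.
Smallest integer k = 59.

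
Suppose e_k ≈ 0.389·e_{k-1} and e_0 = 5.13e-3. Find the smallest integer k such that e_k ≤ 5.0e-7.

10

After k steps, e_k ≈ 5.13e-3·0.389^k.
Need 0.389^k ≤ 5.0e-7/5.13e-3 = 9.74659e-05.
k ≥ ln(9.74659e-05)/ln(0.389) = -9.2360/-0.94418 = 9.782.
Smallest integer k = 10.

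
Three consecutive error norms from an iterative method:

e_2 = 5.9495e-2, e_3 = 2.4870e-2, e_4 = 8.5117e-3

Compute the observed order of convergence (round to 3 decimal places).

p ≈ ln(e_4/e_3) / ln(e_3/e_2)
  = ln(8.5117e-3/2.4870e-2) / ln(2.4870e-2/5.9495e-2)
  = ln(0.342248) / ln(0.418018)
  = -1.072220 / -0.872231 ≈ 1.229284

1.229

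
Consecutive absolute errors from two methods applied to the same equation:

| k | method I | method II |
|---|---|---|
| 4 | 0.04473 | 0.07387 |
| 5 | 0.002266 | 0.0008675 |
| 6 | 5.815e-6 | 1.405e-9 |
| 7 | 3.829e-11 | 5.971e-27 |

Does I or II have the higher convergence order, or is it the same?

II

Method I: p ≈ ln(3.829e-11/5.815e-6)/ln(5.815e-6/0.002266) ≈ 2.00.
Method II: p ≈ ln(5.971e-27/1.405e-9)/ln(1.405e-9/0.0008675) ≈ 3.00.
Method II has the higher order (≈3.0 vs ≈2.0).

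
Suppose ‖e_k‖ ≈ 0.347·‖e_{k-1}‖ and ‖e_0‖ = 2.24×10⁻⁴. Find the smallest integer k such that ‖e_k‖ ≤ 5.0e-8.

8

After k steps, ‖e_k‖ ≈ 2.24×10⁻⁴·0.347^k.
Need 0.347^k ≤ 5.0e-8/2.24×10⁻⁴ = 0.000223214.
k ≥ ln(0.000223214)/ln(0.347) = -8.4074/-1.05843 = 7.943.
Smallest integer k = 8.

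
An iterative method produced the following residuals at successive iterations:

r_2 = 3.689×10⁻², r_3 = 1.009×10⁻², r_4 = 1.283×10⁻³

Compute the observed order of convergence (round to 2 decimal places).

1.59

p ≈ ln(r_4/r_3) / ln(r_3/r_2)
  = ln(1.283×10⁻³/1.009×10⁻²) / ln(1.009×10⁻²/3.689×10⁻²)
  = ln(0.127156) / ln(0.273516)
  = -2.06234 / -1.29640 ≈ 1.59082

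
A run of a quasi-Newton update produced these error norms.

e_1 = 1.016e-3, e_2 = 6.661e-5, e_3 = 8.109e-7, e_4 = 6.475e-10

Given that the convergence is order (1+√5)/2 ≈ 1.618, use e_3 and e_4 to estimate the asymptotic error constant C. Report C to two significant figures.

4.6

C ≈ e_4 / e_3^1.618
  = 6.475e-10 / (8.109e-7)^1.618
  = 6.475e-10 / 1.39543e-10 ≈ 4.6401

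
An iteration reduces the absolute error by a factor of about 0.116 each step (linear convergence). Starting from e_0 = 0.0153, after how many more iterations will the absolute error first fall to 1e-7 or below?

6

After k steps, e_k ≈ 0.0153·0.116^k.
Need 0.116^k ≤ 1e-7/0.0153 = 6.53595e-06.
k ≥ ln(6.53595e-06)/ln(0.116) = -11.9382/-2.15417 = 5.542.
Smallest integer k = 6.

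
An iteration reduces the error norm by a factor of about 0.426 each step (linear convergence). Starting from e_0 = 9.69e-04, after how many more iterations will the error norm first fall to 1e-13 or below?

After k steps, e_k ≈ 9.69e-04·0.426^k.
Need 0.426^k ≤ 1e-13/9.69e-04 = 1.03199e-10.
k ≥ ln(1.03199e-10)/ln(0.426) = -22.9944/-0.85332 = 26.947.
Smallest integer k = 27.

27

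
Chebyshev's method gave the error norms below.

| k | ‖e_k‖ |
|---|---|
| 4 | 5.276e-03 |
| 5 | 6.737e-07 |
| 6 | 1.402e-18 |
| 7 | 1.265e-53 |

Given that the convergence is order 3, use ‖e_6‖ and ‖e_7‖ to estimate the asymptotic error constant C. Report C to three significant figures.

C ≈ ‖e_7‖ / ‖e_6‖^3
  = 1.265e-53 / (1.402e-18)^3
  = 1.265e-53 / 2.75578e-54 ≈ 4.5904

4.59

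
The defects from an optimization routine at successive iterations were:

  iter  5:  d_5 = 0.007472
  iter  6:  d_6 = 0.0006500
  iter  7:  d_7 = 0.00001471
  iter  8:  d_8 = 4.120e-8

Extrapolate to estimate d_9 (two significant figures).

First estimate the order: p ≈ ln(d_8/d_7) / ln(d_7/d_6) = ln(4.120e-8/0.00001471)/ln(0.00001471/0.0006500) = ln(0.00280082)/ln(0.0226308) ≈ 1.5515.
Then d_9 ≈ d_8·(d_8/d_7)^p = 4.120e-8·(0.00280082)^1.5515 = 4.120e-8·0.000109512 ≈ 4.512e-12.

4.5e-12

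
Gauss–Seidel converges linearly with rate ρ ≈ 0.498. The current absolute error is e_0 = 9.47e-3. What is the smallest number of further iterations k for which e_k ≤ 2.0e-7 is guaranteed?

After k steps, e_k ≈ 9.47e-3·0.498^k.
Need 0.498^k ≤ 2.0e-7/9.47e-3 = 2.11193e-05.
k ≥ ln(2.11193e-05)/ln(0.498) = -10.7653/-0.69716 = 15.442.
Smallest integer k = 16.

16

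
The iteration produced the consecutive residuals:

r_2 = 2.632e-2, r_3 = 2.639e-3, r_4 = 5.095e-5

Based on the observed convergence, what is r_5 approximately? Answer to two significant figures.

First estimate the order: p ≈ ln(r_4/r_3) / ln(r_3/r_2) = ln(5.095e-5/2.639e-3)/ln(2.639e-3/2.632e-2) = ln(0.0193066)/ln(0.100266) ≈ 1.7163.
Then r_5 ≈ r_4·(r_4/r_3)^p = 5.095e-5·(0.0193066)^1.7163 = 5.095e-5·0.00114224 ≈ 5.82e-08.

5.8e-8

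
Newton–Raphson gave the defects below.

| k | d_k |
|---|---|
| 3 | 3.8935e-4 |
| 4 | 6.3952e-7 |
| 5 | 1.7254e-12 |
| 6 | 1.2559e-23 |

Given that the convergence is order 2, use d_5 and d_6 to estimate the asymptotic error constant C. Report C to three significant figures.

C ≈ d_6 / d_5^2
  = 1.2559e-23 / (1.7254e-12)^2
  = 1.2559e-23 / 2.97701e-24 ≈ 4.2187

4.22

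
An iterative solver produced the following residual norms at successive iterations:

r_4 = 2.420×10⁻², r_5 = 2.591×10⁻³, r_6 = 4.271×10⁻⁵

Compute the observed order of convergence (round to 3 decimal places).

p ≈ ln(r_6/r_5) / ln(r_5/r_4)
  = ln(4.271×10⁻⁵/2.591×10⁻³) / ln(2.591×10⁻³/2.420×10⁻²)
  = ln(0.016484) / ln(0.107066)
  = -4.105365 / -2.234310 ≈ 1.837420

1.837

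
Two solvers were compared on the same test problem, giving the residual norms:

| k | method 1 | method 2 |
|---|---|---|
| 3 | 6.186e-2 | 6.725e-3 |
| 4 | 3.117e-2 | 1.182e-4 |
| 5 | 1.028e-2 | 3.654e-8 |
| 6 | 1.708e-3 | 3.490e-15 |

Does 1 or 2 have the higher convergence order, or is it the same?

Method 1: p ≈ ln(1.708e-3/1.028e-2)/ln(1.028e-2/3.117e-2) ≈ 1.62.
Method 2: p ≈ ln(3.490e-15/3.654e-8)/ln(3.654e-8/1.182e-4) ≈ 2.00.
Method 2 has the higher order (≈2.0 vs ≈1.6).

2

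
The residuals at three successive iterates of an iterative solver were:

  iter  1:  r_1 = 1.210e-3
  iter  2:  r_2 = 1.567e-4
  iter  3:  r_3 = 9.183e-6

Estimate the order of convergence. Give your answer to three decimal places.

p ≈ ln(r_3/r_2) / ln(r_2/r_1)
  = ln(9.183e-6/1.567e-4) / ln(1.567e-4/1.210e-3)
  = ln(0.0586024) / ln(0.129504)
  = -2.836980 / -2.044044 ≈ 1.387925

1.388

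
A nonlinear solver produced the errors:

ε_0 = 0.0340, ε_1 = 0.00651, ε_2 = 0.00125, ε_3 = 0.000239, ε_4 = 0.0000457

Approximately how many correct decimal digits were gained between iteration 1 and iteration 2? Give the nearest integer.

Digits gained ≈ log₁₀(ε_1/ε_2) = log₁₀(0.00651/0.00125) = log₁₀(5.208) ≈ 0.717.

1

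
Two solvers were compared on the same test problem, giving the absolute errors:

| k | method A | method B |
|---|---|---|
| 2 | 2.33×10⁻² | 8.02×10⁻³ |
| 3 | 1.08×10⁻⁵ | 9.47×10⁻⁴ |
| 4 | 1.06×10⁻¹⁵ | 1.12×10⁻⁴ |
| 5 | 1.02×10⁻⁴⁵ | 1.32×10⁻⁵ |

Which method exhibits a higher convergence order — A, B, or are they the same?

A

Method A: p ≈ ln(1.02×10⁻⁴⁵/1.06×10⁻¹⁵)/ln(1.06×10⁻¹⁵/1.08×10⁻⁵) ≈ 3.00.
Method B: p ≈ ln(1.32×10⁻⁵/1.12×10⁻⁴)/ln(1.12×10⁻⁴/9.47×10⁻⁴) ≈ 1.00.
Method A has the higher order (≈3.0 vs ≈1.0).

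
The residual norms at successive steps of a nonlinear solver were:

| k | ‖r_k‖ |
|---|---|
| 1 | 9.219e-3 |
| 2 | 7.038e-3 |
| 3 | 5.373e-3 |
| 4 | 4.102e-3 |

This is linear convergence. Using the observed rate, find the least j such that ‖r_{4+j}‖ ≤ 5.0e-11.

68

Rate ρ ≈ ‖r_4‖/‖r_3‖ = 4.102e-3/5.373e-3 = 0.7634.
After j more steps, ‖r_{4+j}‖ ≈ 4.102e-3·ρ^j; need ρ^j ≤ 5.0e-11/4.102e-3 = 1.21892e-08.
j ≥ ln(1.21892e-08)/ln(0.7634) = -18.2227/-0.26997 = 67.499.
So 68 more iterations are needed.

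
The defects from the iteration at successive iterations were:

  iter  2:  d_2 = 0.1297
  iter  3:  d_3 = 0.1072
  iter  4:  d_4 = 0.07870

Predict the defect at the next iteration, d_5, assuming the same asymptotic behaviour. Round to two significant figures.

4.8e-2

First estimate the order: p ≈ ln(d_4/d_3) / ln(d_3/d_2) = ln(0.07870/0.1072)/ln(0.1072/0.1297) = ln(0.734142)/ln(0.826523) ≈ 1.6221.
Then d_5 ≈ d_4·(d_4/d_3)^p = 0.07870·(0.734142)^1.6221 = 0.07870·0.605734 ≈ 0.04767.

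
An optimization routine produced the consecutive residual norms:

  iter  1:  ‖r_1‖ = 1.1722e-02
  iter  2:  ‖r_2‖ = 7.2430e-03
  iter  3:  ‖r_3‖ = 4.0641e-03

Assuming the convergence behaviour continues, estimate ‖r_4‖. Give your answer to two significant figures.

2.0e-3

First estimate the order: p ≈ ln(‖r_3‖/‖r_2‖) / ln(‖r_2‖/‖r_1‖) = ln(4.0641e-03/7.2430e-03)/ln(7.2430e-03/1.1722e-02) = ln(0.561107)/ln(0.617898) ≈ 1.2003.
Then ‖r_4‖ ≈ ‖r_3‖·(‖r_3‖/‖r_2‖)^p = 4.0641e-03·(0.561107)^1.2003 = 4.0641e-03·0.499781 ≈ 0.002031.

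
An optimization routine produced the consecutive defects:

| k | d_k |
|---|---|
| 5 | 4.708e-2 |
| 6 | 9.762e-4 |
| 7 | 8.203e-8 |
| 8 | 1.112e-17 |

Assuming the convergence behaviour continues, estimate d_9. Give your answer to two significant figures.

1.4e-41

First estimate the order: p ≈ ln(d_8/d_7) / ln(d_7/d_6) = ln(1.112e-17/8.203e-8)/ln(8.203e-8/9.762e-4) = ln(1.3556e-10)/ln(8.40299e-05) ≈ 2.4212.
Then d_9 ≈ d_8·(d_8/d_7)^p = 1.112e-17·(1.3556e-10)^2.4212 = 1.112e-17·1.28209e-24 ≈ 1.426e-41.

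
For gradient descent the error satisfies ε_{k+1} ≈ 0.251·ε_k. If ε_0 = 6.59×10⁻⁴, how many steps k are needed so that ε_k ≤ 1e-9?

After k steps, ε_k ≈ 6.59×10⁻⁴·0.251^k.
Need 0.251^k ≤ 1e-9/6.59×10⁻⁴ = 1.51745e-06.
k ≥ ln(1.51745e-06)/ln(0.251) = -13.3985/-1.38230 = 9.693.
Smallest integer k = 10.

10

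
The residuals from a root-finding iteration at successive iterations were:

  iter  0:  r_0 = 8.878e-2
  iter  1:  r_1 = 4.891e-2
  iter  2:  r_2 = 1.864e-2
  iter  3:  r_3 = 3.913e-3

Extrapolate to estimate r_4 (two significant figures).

First estimate the order: p ≈ ln(r_3/r_2) / ln(r_2/r_1) = ln(3.913e-3/1.864e-2)/ln(1.864e-2/4.891e-2) = ln(0.209925)/ln(0.381108) ≈ 1.6182.
Then r_4 ≈ r_3·(r_3/r_2)^p = 3.913e-3·(0.209925)^1.6182 = 3.913e-3·0.0799768 ≈ 0.0003129.

3.1e-4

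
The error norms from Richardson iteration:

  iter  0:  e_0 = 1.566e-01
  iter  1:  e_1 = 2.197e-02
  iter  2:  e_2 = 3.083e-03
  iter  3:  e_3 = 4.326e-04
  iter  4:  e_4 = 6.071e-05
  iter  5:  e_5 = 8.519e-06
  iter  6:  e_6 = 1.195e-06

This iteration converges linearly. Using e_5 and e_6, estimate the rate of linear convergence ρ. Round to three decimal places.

ρ ≈ e_6/e_5 = 1.195e-06/8.519e-06 = 0.14027

0.140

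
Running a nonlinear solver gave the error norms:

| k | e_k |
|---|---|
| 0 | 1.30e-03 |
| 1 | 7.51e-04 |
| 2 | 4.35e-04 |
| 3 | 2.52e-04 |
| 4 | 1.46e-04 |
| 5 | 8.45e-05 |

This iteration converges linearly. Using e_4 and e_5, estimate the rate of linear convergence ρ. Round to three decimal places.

ρ ≈ e_5/e_4 = 8.45e-05/1.46e-04 = 0.57877

0.579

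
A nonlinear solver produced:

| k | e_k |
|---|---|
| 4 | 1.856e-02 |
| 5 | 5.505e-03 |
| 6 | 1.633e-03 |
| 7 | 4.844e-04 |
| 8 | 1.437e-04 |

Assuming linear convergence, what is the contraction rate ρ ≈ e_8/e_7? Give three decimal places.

ρ ≈ e_8/e_7 = 1.437e-04/4.844e-04 = 0.29666

0.297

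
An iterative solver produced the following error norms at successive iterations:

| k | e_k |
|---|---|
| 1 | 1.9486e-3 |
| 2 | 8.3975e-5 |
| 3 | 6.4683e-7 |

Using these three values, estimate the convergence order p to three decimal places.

p ≈ ln(e_3/e_2) / ln(e_2/e_1)
  = ln(6.4683e-7/8.3975e-5) / ln(8.3975e-5/1.9486e-3)
  = ln(0.00770265) / ln(0.043095)
  = -4.866191 / -3.144348 ≈ 1.547599

1.548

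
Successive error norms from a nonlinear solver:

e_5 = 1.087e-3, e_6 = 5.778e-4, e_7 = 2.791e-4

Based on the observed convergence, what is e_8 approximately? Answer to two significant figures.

First estimate the order: p ≈ ln(e_7/e_6) / ln(e_6/e_5) = ln(2.791e-4/5.778e-4)/ln(5.778e-4/1.087e-3) = ln(0.483039)/ln(0.531555) ≈ 1.1515.
Then e_8 ≈ e_7·(e_7/e_6)^p = 2.791e-4·(0.483039)^1.1515 = 2.791e-4·0.432619 ≈ 0.0001207.

1.2e-4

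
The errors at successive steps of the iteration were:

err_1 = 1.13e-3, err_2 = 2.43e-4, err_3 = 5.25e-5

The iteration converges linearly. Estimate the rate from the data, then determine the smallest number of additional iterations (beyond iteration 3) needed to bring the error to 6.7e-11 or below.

9

Rate ρ ≈ err_3/err_2 = 5.25e-5/2.43e-4 = 0.2160.
After j more steps, err_{3+j} ≈ 5.25e-5·ρ^j; need ρ^j ≤ 6.7e-11/5.25e-5 = 1.27619e-06.
j ≥ ln(1.27619e-06)/ln(0.2160) = -13.5716/-1.53248 = 8.856.
So 9 more iterations are needed.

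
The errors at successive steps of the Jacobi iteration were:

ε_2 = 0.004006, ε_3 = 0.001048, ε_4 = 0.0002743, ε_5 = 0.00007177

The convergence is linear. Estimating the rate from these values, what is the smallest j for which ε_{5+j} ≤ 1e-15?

Rate ρ ≈ ε_5/ε_4 = 0.00007177/0.0002743 = 0.2616.
After j more steps, ε_{5+j} ≈ 0.00007177·ρ^j; need ρ^j ≤ 1e-15/0.00007177 = 1.39334e-11.
j ≥ ln(1.39334e-11)/ln(0.2616) = -24.9967/-1.34094 = 18.641.
So 19 more iterations are needed.

19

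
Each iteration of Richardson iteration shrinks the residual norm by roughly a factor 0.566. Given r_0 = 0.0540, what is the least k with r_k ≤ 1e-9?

After k steps, r_k ≈ 0.0540·0.566^k.
Need 0.566^k ≤ 1e-9/0.0540 = 1.85185e-08.
k ≥ ln(1.85185e-08)/ln(0.566) = -17.8045/-0.56916 = 31.282.
Smallest integer k = 32.

32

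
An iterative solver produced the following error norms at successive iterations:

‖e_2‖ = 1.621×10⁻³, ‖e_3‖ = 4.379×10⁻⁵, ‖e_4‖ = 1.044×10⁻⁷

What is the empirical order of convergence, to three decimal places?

1.672

p ≈ ln(‖e_4‖/‖e_3‖) / ln(‖e_3‖/‖e_2‖)
  = ln(1.044×10⁻⁷/4.379×10⁻⁵) / ln(4.379×10⁻⁵/1.621×10⁻³)
  = ln(0.00238411) / ln(0.0270142)
  = -6.038929 / -3.611393 ≈ 1.672188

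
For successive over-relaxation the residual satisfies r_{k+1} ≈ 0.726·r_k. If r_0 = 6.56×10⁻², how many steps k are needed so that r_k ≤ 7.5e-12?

72

After k steps, r_k ≈ 6.56×10⁻²·0.726^k.
Need 0.726^k ≤ 7.5e-12/6.56×10⁻² = 1.14329e-10.
k ≥ ln(1.14329e-10)/ln(0.726) = -22.8919/-0.32021 = 71.490.
Smallest integer k = 72.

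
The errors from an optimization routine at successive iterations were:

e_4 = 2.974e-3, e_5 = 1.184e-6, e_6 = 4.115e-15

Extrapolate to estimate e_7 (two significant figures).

3.7e-36

First estimate the order: p ≈ ln(e_6/e_5) / ln(e_5/e_4) = ln(4.115e-15/1.184e-6)/ln(1.184e-6/2.974e-3) = ln(3.47551e-09)/ln(0.000398117) ≈ 2.4879.
Then e_7 ≈ e_6·(e_6/e_5)^p = 4.115e-15·(3.47551e-09)^2.4879 = 4.115e-15·9.01364e-22 ≈ 3.709e-36.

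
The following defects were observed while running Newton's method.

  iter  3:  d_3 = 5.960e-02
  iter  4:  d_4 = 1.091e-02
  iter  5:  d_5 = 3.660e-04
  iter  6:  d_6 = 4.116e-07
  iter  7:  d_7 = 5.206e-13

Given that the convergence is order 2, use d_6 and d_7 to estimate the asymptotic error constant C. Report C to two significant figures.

C ≈ d_7 / d_6^2
  = 5.206e-13 / (4.116e-07)^2
  = 5.206e-13 / 1.69415e-13 ≈ 3.0729

3.1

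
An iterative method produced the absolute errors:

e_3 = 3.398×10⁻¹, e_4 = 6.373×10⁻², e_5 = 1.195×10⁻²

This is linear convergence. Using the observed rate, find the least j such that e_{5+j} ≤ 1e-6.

Rate ρ ≈ e_5/e_4 = 1.195×10⁻²/6.373×10⁻² = 0.1875.
After j more steps, e_{5+j} ≈ 1.195×10⁻²·ρ^j; need ρ^j ≤ 1e-6/1.195×10⁻² = 8.3682e-05.
j ≥ ln(8.3682e-05)/ln(0.1875) = -9.3885/-1.67398 = 5.608.
So 6 more iterations are needed.

6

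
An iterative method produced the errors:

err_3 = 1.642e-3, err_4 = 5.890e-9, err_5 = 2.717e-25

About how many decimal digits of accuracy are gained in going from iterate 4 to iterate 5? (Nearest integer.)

16

Digits gained ≈ log₁₀(err_4/err_5) = log₁₀(5.890e-9/2.717e-25) = log₁₀(2.16783e+16) ≈ 16.336.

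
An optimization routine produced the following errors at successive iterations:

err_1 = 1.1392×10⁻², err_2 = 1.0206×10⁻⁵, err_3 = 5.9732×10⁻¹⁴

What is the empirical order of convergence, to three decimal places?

2.701

p ≈ ln(err_3/err_2) / ln(err_2/err_1)
  = ln(5.9732×10⁻¹⁴/1.0206×10⁻⁵) / ln(1.0206×10⁻⁵/1.1392×10⁻²)
  = ln(5.85264e-09) / ln(0.000895892)
  = -18.956373 / -7.017691 ≈ 2.701227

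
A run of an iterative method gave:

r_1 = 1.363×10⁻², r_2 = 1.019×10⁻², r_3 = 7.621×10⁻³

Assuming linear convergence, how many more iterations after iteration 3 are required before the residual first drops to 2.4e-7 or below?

36

Rate ρ ≈ r_3/r_2 = 7.621×10⁻³/1.019×10⁻² = 0.7479.
After j more steps, r_{3+j} ≈ 7.621×10⁻³·ρ^j; need ρ^j ≤ 2.4e-7/7.621×10⁻³ = 3.14919e-05.
j ≥ ln(3.14919e-05)/ln(0.7479) = -10.3658/-0.29049 = 35.684.
So 36 more iterations are needed.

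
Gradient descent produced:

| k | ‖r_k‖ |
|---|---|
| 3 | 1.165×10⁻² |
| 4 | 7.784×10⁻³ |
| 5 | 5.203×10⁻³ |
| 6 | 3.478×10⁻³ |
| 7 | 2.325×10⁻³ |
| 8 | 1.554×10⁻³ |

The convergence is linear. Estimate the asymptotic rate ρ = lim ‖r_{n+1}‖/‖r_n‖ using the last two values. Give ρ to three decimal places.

0.668

ρ ≈ ‖r_8‖/‖r_7‖ = 1.554×10⁻³/2.325×10⁻³ = 0.66839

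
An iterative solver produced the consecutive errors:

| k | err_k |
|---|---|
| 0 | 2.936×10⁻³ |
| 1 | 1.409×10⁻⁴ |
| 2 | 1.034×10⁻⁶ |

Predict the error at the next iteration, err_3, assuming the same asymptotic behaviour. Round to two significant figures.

3.6e-10

First estimate the order: p ≈ ln(err_2/err_1) / ln(err_1/err_0) = ln(1.034×10⁻⁶/1.409×10⁻⁴)/ln(1.409×10⁻⁴/2.936×10⁻³) = ln(0.00733854)/ln(0.0479905) ≈ 1.6184.
Then err_3 ≈ err_2·(err_2/err_1)^p = 1.034×10⁻⁶·(0.00733854)^1.6184 = 1.034×10⁻⁶·0.00035132 ≈ 3.633e-10.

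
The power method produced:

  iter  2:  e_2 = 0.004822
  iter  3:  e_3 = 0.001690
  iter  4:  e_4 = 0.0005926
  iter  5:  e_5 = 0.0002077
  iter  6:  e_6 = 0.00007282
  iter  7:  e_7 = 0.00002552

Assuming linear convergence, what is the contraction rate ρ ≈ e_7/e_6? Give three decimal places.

ρ ≈ e_7/e_6 = 0.00002552/0.00007282 = 0.35045

0.350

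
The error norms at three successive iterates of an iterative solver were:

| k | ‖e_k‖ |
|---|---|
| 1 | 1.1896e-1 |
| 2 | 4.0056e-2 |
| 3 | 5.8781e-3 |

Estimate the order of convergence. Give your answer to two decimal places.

1.76

p ≈ ln(‖e_3‖/‖e_2‖) / ln(‖e_2‖/‖e_1‖)
  = ln(5.8781e-3/4.0056e-2) / ln(4.0056e-2/1.1896e-1)
  = ln(0.146747) / ln(0.336718)
  = -1.91905 / -1.08851 ≈ 1.76301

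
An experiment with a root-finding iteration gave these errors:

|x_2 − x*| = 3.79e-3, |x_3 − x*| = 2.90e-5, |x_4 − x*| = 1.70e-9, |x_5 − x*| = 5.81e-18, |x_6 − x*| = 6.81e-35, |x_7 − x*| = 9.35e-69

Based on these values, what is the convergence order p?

2

Consecutive ratios: |x_7 − x*|/|x_6 − x*| = 9.35e-69/6.81e-35 = 1.37298e-34, |x_6 − x*|/|x_5 − x*| = 6.81e-35/5.81e-18 = 1.17212e-17.
p ≈ ln(1.37298e-34)/ln(1.17212e-17) = -77.9709/-38.9851 ≈ 2.00.
So the convergence is quadratic (order 2).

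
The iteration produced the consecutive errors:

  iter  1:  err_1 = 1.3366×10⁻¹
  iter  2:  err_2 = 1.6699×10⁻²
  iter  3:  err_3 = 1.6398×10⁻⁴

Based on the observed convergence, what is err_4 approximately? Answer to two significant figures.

First estimate the order: p ≈ ln(err_3/err_2) / ln(err_2/err_1) = ln(1.6398×10⁻⁴/1.6699×10⁻²)/ln(1.6699×10⁻²/1.3366×10⁻¹) = ln(0.00981975)/ln(0.124936) ≈ 2.2228.
Then err_4 ≈ err_3·(err_3/err_2)^p = 1.6398×10⁻⁴·(0.00981975)^2.2228 = 1.6398×10⁻⁴·3.44224e-05 ≈ 5.645e-09.

5.6e-9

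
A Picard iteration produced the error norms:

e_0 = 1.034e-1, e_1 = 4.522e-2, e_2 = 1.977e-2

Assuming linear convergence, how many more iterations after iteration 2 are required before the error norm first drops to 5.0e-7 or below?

Rate ρ ≈ e_2/e_1 = 1.977e-2/4.522e-2 = 0.4372.
After j more steps, e_{2+j} ≈ 1.977e-2·ρ^j; need ρ^j ≤ 5.0e-7/1.977e-2 = 2.52908e-05.
j ≥ ln(2.52908e-05)/ln(0.4372) = -10.5851/-0.82736 = 12.794.
So 13 more iterations are needed.

13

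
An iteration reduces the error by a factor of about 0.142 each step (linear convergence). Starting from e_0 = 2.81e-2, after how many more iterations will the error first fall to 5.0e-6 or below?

5

After k steps, e_k ≈ 2.81e-2·0.142^k.
Need 0.142^k ≤ 5.0e-6/2.81e-2 = 0.000177936.
k ≥ ln(0.000177936)/ln(0.142) = -8.6341/-1.95193 = 4.423.
Smallest integer k = 5.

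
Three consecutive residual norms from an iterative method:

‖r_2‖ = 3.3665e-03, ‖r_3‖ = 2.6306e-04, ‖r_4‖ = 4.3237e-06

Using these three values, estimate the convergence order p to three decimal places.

p ≈ ln(‖r_4‖/‖r_3‖) / ln(‖r_3‖/‖r_2‖)
  = ln(4.3237e-06/2.6306e-04) / ln(2.6306e-04/3.3665e-03)
  = ln(0.0164362) / ln(0.0781405)
  = -4.108269 / -2.549247 ≈ 1.611562

1.612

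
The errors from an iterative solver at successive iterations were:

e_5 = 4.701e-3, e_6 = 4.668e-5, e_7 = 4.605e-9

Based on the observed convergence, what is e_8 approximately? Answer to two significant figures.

4.5e-17

First estimate the order: p ≈ ln(e_7/e_6) / ln(e_6/e_5) = ln(4.605e-9/4.668e-5)/ln(4.668e-5/4.701e-3) = ln(9.86504e-05)/ln(0.0099298) ≈ 1.9999.
Then e_8 ≈ e_7·(e_7/e_6)^p = 4.605e-9·(9.86504e-05)^1.9999 = 4.605e-9·9.74088e-09 ≈ 4.486e-17.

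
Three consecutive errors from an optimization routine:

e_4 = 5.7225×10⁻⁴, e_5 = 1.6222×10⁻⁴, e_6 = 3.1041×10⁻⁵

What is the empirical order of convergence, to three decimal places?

p ≈ ln(e_6/e_5) / ln(e_5/e_4)
  = ln(3.1041×10⁻⁵/1.6222×10⁻⁴) / ln(1.6222×10⁻⁴/5.7225×10⁻⁴)
  = ln(0.191351) / ln(0.283478)
  = -1.653646 / -1.260621 ≈ 1.311771

1.312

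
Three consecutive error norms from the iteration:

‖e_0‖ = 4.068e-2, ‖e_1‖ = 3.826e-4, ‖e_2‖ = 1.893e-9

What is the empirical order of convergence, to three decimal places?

2.618

p ≈ ln(‖e_2‖/‖e_1‖) / ln(‖e_1‖/‖e_0‖)
  = ln(1.893e-9/3.826e-4) / ln(3.826e-4/4.068e-2)
  = ln(4.94773e-06) / ln(0.00940511)
  = -12.216582 / -4.666502 ≈ 2.617931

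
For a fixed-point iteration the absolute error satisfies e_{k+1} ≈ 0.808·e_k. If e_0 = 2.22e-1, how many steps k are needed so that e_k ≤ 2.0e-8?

77

After k steps, e_k ≈ 2.22e-1·0.808^k.
Need 0.808^k ≤ 2.0e-8/2.22e-1 = 9.00901e-08.
k ≥ ln(9.00901e-08)/ln(0.808) = -16.2225/-0.21319 = 76.094.
Smallest integer k = 77.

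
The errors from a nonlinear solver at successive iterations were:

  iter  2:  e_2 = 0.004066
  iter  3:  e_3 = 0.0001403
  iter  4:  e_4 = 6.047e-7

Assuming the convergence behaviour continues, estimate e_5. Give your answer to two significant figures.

9.0e-11

First estimate the order: p ≈ ln(e_4/e_3) / ln(e_3/e_2) = ln(6.047e-7/0.0001403)/ln(0.0001403/0.004066) = ln(0.00431005)/ln(0.0345057) ≈ 1.6179.
Then e_5 ≈ e_4·(e_4/e_3)^p = 6.047e-7·(0.00431005)^1.6179 = 6.047e-7·0.000148877 ≈ 9.003e-11.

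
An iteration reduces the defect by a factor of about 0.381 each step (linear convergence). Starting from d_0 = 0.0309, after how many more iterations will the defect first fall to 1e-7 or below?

14

After k steps, d_k ≈ 0.0309·0.381^k.
Need 0.381^k ≤ 1e-7/0.0309 = 3.23625e-06.
k ≥ ln(3.23625e-06)/ln(0.381) = -12.6411/-0.96496 = 13.100.
Smallest integer k = 14.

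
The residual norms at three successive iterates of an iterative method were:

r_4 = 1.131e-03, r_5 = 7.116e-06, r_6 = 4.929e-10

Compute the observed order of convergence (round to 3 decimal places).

p ≈ ln(r_6/r_5) / ln(r_5/r_4)
  = ln(4.929e-10/7.116e-06) / ln(7.116e-06/1.131e-03)
  = ln(6.92664e-05) / ln(0.00629178)
  = -9.577551 / -5.068511 ≈ 1.889618

1.890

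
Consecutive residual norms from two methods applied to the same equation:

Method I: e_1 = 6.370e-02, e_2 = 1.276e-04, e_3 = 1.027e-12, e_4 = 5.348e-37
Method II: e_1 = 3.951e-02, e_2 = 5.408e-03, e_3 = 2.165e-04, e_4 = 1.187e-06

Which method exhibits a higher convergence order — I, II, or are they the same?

I

Method I: p ≈ ln(5.348e-37/1.027e-12)/ln(1.027e-12/1.276e-04) ≈ 3.00.
Method II: p ≈ ln(1.187e-06/2.165e-04)/ln(2.165e-04/5.408e-03) ≈ 1.62.
Method I has the higher order (≈3.0 vs ≈1.6).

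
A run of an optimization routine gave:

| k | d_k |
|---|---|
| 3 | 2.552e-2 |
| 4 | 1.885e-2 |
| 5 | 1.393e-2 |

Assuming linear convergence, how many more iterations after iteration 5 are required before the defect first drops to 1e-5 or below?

24

Rate ρ ≈ d_5/d_4 = 1.393e-2/1.885e-2 = 0.7390.
After j more steps, d_{5+j} ≈ 1.393e-2·ρ^j; need ρ^j ≤ 1e-5/1.393e-2 = 0.000717875.
j ≥ ln(0.000717875)/ln(0.7390) = -7.2392/-0.30246 = 23.934.
So 24 more iterations are needed.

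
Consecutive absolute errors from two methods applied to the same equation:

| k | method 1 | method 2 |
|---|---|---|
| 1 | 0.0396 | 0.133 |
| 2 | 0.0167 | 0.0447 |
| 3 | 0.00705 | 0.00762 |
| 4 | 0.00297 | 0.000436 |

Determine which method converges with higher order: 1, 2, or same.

Method 1: p ≈ ln(0.00297/0.00705)/ln(0.00705/0.0167) ≈ 1.00.
Method 2: p ≈ ln(0.000436/0.00762)/ln(0.00762/0.0447) ≈ 1.62.
Method 2 has the higher order (≈1.6 vs ≈1.0).

2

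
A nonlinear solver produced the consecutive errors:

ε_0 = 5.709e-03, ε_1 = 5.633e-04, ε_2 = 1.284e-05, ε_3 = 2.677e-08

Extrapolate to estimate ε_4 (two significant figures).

1.1e-12

First estimate the order: p ≈ ln(ε_3/ε_2) / ln(ε_2/ε_1) = ln(2.677e-08/1.284e-05)/ln(1.284e-05/5.633e-04) = ln(0.00208489)/ln(0.0227942) ≈ 1.6325.
Then ε_4 ≈ ε_3·(ε_3/ε_2)^p = 2.677e-08·(0.00208489)^1.6325 = 2.677e-08·4.20149e-05 ≈ 1.125e-12.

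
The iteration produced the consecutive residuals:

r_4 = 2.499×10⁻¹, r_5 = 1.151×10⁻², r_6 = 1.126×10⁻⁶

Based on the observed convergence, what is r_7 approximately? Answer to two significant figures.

1.1e-18

First estimate the order: p ≈ ln(r_6/r_5) / ln(r_5/r_4) = ln(1.126×10⁻⁶/1.151×10⁻²)/ln(1.151×10⁻²/2.499×10⁻¹) = ln(9.7828e-05)/ln(0.0460584) ≈ 2.9996.
Then r_7 ≈ r_6·(r_6/r_5)^p = 1.126×10⁻⁶·(9.7828e-05)^2.9996 = 1.126×10⁻⁶·9.39709e-13 ≈ 1.058e-18.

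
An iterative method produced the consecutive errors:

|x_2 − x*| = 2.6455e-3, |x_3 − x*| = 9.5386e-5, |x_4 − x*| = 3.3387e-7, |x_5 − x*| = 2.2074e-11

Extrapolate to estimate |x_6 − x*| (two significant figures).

First estimate the order: p ≈ ln(|x_5 − x*|/|x_4 − x*|) / ln(|x_4 − x*|/|x_3 − x*|) = ln(2.2074e-11/3.3387e-7)/ln(3.3387e-7/9.5386e-5) = ln(6.61156e-05)/ln(0.0035002) ≈ 1.7019.
Then |x_6 − x*| ≈ |x_5 − x*|·(|x_5 − x*|/|x_4 − x*|)^p = 2.2074e-11·(6.61156e-05)^1.7019 = 2.2074e-11·7.7015e-08 ≈ 1.7e-18.

1.7e-18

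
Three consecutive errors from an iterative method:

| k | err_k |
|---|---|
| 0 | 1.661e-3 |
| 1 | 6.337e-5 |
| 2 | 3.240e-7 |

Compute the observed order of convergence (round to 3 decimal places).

p ≈ ln(err_2/err_1) / ln(err_1/err_0)
  = ln(3.240e-7/6.337e-5) / ln(6.337e-5/1.661e-3)
  = ln(0.00511283) / ln(0.0381517)
  = -5.276002 / -3.266185 ≈ 1.615341

1.615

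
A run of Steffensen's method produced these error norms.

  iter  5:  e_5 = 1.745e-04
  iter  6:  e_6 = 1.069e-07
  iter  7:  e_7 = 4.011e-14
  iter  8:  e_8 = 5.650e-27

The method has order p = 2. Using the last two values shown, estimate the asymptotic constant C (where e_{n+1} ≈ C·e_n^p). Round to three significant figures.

3.51

C ≈ e_8 / e_7^2
  = 5.650e-27 / (4.011e-14)^2
  = 5.650e-27 / 1.60881e-27 ≈ 3.5119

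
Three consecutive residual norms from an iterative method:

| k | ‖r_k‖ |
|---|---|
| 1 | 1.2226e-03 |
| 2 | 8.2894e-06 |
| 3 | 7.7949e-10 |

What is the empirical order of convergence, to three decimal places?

1.857

p ≈ ln(‖r_3‖/‖r_2‖) / ln(‖r_2‖/‖r_1‖)
  = ln(7.7949e-10/8.2894e-06) / ln(8.2894e-06/1.2226e-03)
  = ln(9.40346e-05) / ln(0.00678014)
  = -9.271848 / -4.993758 ≈ 1.856687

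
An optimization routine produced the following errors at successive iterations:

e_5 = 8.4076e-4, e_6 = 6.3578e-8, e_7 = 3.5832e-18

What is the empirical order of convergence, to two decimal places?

2.49

p ≈ ln(e_7/e_6) / ln(e_6/e_5)
  = ln(3.5832e-18/6.3578e-8) / ln(6.3578e-8/8.4076e-4)
  = ln(5.63591e-11) / ln(7.56197e-05)
  = -23.59928 / -9.48979 ≈ 2.48681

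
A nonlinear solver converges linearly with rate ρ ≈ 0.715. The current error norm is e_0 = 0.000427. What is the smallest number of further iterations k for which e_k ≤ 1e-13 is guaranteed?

After k steps, e_k ≈ 0.000427·0.715^k.
Need 0.715^k ≤ 1e-13/0.000427 = 2.34192e-10.
k ≥ ln(2.34192e-10)/ln(0.715) = -22.1749/-0.33547 = 66.101.
Smallest integer k = 67.

67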